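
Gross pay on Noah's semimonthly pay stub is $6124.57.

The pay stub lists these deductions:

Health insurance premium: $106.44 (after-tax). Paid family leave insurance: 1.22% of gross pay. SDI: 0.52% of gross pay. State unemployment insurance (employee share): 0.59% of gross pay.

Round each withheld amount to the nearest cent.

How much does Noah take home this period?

$5875.43

Paid family leave insurance: $6124.57 × 0.0122 = $74.72
State unemployment insurance (employee share): $6124.57 × 0.0059 = $36.13
SDI: $6124.57 × 0.0052 = $31.85
Health insurance premium: $106.44
Total deductions = $74.72 + $36.13 + $31.85 + $106.44 = $249.14
Net pay = $6124.57 − $249.14 = $5875.43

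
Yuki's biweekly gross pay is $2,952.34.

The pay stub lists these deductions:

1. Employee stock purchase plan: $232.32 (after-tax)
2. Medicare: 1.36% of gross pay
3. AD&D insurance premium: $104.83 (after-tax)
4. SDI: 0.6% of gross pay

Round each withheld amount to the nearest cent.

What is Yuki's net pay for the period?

$2,557.33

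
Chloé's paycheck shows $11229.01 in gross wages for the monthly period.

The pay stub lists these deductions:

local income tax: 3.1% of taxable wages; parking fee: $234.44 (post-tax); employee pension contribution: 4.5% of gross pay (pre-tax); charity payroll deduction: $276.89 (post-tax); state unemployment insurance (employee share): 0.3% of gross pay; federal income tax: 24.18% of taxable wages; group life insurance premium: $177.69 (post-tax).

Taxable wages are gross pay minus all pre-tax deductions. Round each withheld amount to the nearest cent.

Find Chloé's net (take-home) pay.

Employee pension contribution: $11229.01 × 0.045 = $505.31
Taxable wages = $11229.01 − $505.31 = $10723.70
Federal income tax: $10723.70 × 0.2418 = $2592.99
Local income tax: $10723.70 × 0.031 = $332.43
State unemployment insurance (employee share): $11229.01 × 0.003 = $33.69
Charity payroll deduction: $276.89
Group life insurance premium: $177.69
Parking fee: $234.44
Total deductions = $505.31 + $2592.99 + $332.43 + $33.69 + $276.89 + $177.69 + $234.44 = $4153.44
Net pay = $11229.01 − $4153.44 = $7075.57

$7075.57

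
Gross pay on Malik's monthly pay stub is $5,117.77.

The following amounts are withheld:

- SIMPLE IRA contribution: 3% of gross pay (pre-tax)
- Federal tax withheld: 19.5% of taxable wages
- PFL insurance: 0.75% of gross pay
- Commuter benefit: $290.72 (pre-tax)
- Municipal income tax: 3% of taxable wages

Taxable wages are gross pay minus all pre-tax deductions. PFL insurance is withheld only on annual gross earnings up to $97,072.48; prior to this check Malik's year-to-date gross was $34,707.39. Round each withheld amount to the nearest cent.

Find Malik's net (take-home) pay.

Commuter benefit: $290.72
SIMPLE IRA contribution: $5,117.77 × 0.03 = $153.53
Pre-tax total = $290.72 + $153.53 = $444.25
Taxable wages = $5,117.77 − $444.25 = $4,673.52
Federal tax withheld: $4,673.52 × 0.195 = $911.34
Municipal income tax: $4,673.52 × 0.03 = $140.21
PFL insurance: cap not yet reached, full $5,117.77 is subject → $5,117.77 × 0.0075 = $38.38
Total deductions = $290.72 + $153.53 + $911.34 + $140.21 + $38.38 = $1,534.18
Net pay = $5,117.77 − $1,534.18 = $3,583.59

$3,583.59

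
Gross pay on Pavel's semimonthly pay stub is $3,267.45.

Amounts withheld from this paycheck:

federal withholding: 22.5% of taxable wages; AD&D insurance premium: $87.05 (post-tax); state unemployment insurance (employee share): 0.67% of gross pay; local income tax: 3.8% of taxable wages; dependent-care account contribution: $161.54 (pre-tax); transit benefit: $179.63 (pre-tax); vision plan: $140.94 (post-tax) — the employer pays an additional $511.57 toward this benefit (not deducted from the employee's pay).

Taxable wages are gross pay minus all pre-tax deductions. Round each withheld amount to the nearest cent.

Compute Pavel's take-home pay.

Transit benefit: $179.63
Dependent-care account contribution: $161.54
Pre-tax total = $179.63 + $161.54 = $341.17
Taxable wages = $3,267.45 − $341.17 = $2,926.28
Federal withholding: $2,926.28 × 0.225 = $658.41
Local income tax: $2,926.28 × 0.038 = $111.20
State unemployment insurance (employee share): $3,267.45 × 0.0067 = $21.89
AD&D insurance premium: $87.05
Vision plan: $140.94
(Employer's $511.57 toward vision plan is not withheld from the employee.)
Total deductions = $179.63 + $161.54 + $658.41 + $111.20 + $21.89 + $87.05 + $140.94 = $1,360.66
Net pay = $3,267.45 − $1,360.66 = $1,906.79

$1,906.79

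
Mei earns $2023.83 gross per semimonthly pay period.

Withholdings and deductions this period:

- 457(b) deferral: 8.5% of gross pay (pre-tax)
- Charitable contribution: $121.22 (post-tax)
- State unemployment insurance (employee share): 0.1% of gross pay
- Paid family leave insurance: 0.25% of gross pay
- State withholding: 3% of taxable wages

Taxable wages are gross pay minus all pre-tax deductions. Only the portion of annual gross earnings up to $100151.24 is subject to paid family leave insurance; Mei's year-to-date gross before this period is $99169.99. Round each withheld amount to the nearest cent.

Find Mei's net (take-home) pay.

457(b) deferral: $2023.83 × 0.085 = $172.03
Taxable wages = $2023.83 − $172.03 = $1851.80
State withholding: $1851.80 × 0.03 = $55.55
Paid family leave insurance: only $100151.24 − $99169.99 = $981.25 of this check is subject → $981.25 × 0.0025 = $2.45
State unemployment insurance (employee share): $2023.83 × 0.001 = $2.02
Charitable contribution: $121.22
Total deductions = $172.03 + $55.55 + $2.45 + $2.02 + $121.22 = $353.27
Net pay = $2023.83 − $353.27 = $1670.56

$1670.56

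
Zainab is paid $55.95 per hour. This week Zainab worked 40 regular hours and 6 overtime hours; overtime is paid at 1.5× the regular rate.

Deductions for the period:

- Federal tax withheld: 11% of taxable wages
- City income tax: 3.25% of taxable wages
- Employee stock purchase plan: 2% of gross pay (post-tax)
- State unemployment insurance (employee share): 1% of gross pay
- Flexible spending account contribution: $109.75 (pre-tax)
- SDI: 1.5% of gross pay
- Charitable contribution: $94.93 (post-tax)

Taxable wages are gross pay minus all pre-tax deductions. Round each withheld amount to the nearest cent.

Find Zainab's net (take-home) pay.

Regular pay: 40 × $55.95 = $2,238.00
Overtime pay: 6 × $55.95 × 1.5 = $503.55
Gross pay = $2,238.00 + $503.55 = $2,741.55
Flexible spending account contribution: $109.75
Taxable wages = $2,741.55 − $109.75 = $2,631.80
Federal tax withheld: $2,631.80 × 0.11 = $289.50
City income tax: $2,631.80 × 0.0325 = $85.53
State unemployment insurance (employee share): $2,741.55 × 0.01 = $27.42
SDI: $2,741.55 × 0.015 = $41.12
Charitable contribution: $94.93
Employee stock purchase plan: $2,741.55 × 0.02 = $54.83
Total deductions = $109.75 + $289.50 + $85.53 + $27.42 + $41.12 + $94.93 + $54.83 = $703.08
Net pay = $2,741.55 − $703.08 = $2,038.47

$2,038.47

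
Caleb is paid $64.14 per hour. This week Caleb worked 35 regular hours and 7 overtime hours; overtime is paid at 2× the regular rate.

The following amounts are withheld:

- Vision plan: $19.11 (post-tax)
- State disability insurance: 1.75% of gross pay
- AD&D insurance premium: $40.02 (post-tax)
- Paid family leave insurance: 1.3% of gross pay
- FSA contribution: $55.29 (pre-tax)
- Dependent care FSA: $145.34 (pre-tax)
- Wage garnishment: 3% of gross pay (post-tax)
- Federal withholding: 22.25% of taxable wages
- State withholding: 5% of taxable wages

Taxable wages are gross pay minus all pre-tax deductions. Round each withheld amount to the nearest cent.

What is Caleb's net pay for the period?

$1891.19

Regular pay: 35 × $64.14 = $2244.90
Overtime pay: 7 × $64.14 × 2 = $897.96
Gross pay = $2244.90 + $897.96 = $3142.86
FSA contribution: $55.29
Dependent care FSA: $145.34
Pre-tax total = $55.29 + $145.34 = $200.63
Taxable wages = $3142.86 − $200.63 = $2942.23
State withholding: $2942.23 × 0.05 = $147.11
Federal withholding: $2942.23 × 0.2225 = $654.65
State disability insurance: $3142.86 × 0.0175 = $55.00
Paid family leave insurance: $3142.86 × 0.013 = $40.86
Wage garnishment: $3142.86 × 0.03 = $94.29
Vision plan: $19.11
AD&D insurance premium: $40.02
Total deductions = $55.29 + $145.34 + $147.11 + $654.65 + $55.00 + $40.86 + $94.29 + $19.11 + $40.02 = $1251.67
Net pay = $3142.86 − $1251.67 = $1891.19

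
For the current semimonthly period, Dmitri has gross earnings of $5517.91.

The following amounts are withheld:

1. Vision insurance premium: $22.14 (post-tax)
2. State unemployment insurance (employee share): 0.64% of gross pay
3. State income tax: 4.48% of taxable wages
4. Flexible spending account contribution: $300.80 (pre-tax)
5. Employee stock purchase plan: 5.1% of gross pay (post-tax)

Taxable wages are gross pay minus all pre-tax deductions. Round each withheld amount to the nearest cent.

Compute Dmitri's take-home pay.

Flexible spending account contribution: $300.80
Taxable wages = $5517.91 − $300.80 = $5217.11
State income tax: $5217.11 × 0.0448 = $233.73
State unemployment insurance (employee share): $5517.91 × 0.0064 = $35.31
Employee stock purchase plan: $5517.91 × 0.051 = $281.41
Vision insurance premium: $22.14
Total deductions = $300.80 + $233.73 + $35.31 + $281.41 + $22.14 = $873.39
Net pay = $5517.91 − $873.39 = $4644.52

$4644.52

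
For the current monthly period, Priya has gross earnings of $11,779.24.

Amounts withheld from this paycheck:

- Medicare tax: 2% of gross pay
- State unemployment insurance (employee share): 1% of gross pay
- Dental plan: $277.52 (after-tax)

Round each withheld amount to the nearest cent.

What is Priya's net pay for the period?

$11,148.35

State unemployment insurance (employee share): $11,779.24 × 0.01 = $117.79
Medicare tax: $11,779.24 × 0.02 = $235.58
Dental plan: $277.52
Total deductions = $117.79 + $235.58 + $277.52 = $630.89
Net pay = $11,779.24 − $630.89 = $11,148.35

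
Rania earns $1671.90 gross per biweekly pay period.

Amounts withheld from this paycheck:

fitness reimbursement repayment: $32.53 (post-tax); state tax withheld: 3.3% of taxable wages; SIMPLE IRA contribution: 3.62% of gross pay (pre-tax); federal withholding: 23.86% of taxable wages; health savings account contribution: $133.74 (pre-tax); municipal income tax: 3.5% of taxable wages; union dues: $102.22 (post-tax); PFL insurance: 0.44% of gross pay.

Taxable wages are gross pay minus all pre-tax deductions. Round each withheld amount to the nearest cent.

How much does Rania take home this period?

$882.49

Health savings account contribution: $133.74
SIMPLE IRA contribution: $1671.90 × 0.0362 = $60.52
Pre-tax total = $133.74 + $60.52 = $194.26
Taxable wages = $1671.90 − $194.26 = $1477.64
State tax withheld: $1477.64 × 0.033 = $48.76
Municipal income tax: $1477.64 × 0.035 = $51.72
Federal withholding: $1477.64 × 0.2386 = $352.56
PFL insurance: $1671.90 × 0.0044 = $7.36
Fitness reimbursement repayment: $32.53
Union dues: $102.22
Total deductions = $133.74 + $60.52 + $48.76 + $51.72 + $352.56 + $7.36 + $32.53 + $102.22 = $789.41
Net pay = $1671.90 − $789.41 = $882.49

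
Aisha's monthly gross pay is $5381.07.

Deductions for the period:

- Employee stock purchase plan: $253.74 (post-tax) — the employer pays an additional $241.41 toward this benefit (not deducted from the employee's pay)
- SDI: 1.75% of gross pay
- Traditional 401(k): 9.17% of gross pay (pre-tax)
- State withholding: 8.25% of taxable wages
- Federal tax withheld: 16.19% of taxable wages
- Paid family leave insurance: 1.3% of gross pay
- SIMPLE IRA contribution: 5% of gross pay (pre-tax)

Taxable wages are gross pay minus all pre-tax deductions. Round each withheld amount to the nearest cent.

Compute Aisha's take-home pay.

$3071.94

SIMPLE IRA contribution: $5381.07 × 0.05 = $269.05
Traditional 401(k): $5381.07 × 0.0917 = $493.44
Pre-tax total = $269.05 + $493.44 = $762.49
Taxable wages = $5381.07 − $762.49 = $4618.58
State withholding: $4618.58 × 0.0825 = $381.03
Federal tax withheld: $4618.58 × 0.1619 = $747.75
SDI: $5381.07 × 0.0175 = $94.17
Paid family leave insurance: $5381.07 × 0.013 = $69.95
Employee stock purchase plan: $253.74
(Employer's $241.41 toward employee stock purchase plan is not withheld from the employee.)
Total deductions = $269.05 + $493.44 + $381.03 + $747.75 + $94.17 + $69.95 + $253.74 = $2309.13
Net pay = $5381.07 − $2309.13 = $3071.94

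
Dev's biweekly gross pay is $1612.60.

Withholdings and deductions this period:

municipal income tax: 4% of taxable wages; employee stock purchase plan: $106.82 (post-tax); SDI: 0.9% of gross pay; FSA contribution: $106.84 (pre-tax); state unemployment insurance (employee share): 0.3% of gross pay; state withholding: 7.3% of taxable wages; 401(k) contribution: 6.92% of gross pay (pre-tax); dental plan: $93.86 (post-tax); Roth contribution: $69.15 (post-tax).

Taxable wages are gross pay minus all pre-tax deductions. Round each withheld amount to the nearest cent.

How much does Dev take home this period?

FSA contribution: $106.84
401(k) contribution: $1612.60 × 0.0692 = $111.59
Pre-tax total = $106.84 + $111.59 = $218.43
Taxable wages = $1612.60 − $218.43 = $1394.17
Municipal income tax: $1394.17 × 0.04 = $55.77
State withholding: $1394.17 × 0.073 = $101.77
State unemployment insurance (employee share): $1612.60 × 0.003 = $4.84
SDI: $1612.60 × 0.009 = $14.51
Dental plan: $93.86
Employee stock purchase plan: $106.82
Roth contribution: $69.15
Total deductions = $106.84 + $111.59 + $55.77 + $101.77 + $4.84 + $14.51 + $93.86 + $106.82 + $69.15 = $665.15
Net pay = $1612.60 − $665.15 = $947.45

$947.45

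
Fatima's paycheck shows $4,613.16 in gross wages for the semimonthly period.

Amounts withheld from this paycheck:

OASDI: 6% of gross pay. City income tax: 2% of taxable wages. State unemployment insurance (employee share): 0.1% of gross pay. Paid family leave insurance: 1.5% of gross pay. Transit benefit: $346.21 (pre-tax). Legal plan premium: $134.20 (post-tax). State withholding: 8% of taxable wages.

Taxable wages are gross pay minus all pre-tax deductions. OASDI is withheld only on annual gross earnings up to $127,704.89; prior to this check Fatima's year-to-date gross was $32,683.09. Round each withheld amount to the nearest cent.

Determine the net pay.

$3,355.45

Transit benefit: $346.21
Taxable wages = $4,613.16 − $346.21 = $4,266.95
City income tax: $4,266.95 × 0.02 = $85.34
State withholding: $4,266.95 × 0.08 = $341.36
OASDI: cap not yet reached, full $4,613.16 is subject → $4,613.16 × 0.06 = $276.79
Paid family leave insurance: $4,613.16 × 0.015 = $69.20
State unemployment insurance (employee share): $4,613.16 × 0.001 = $4.61
Legal plan premium: $134.20
Total deductions = $346.21 + $85.34 + $341.36 + $276.79 + $69.20 + $4.61 + $134.20 = $1,257.71
Net pay = $4,613.16 − $1,257.71 = $3,355.45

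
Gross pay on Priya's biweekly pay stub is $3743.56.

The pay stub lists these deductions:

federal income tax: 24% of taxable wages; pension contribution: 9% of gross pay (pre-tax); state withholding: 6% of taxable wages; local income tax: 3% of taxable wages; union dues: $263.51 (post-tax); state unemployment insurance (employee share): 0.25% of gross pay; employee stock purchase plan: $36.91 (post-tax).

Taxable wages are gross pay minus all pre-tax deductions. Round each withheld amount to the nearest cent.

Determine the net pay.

$1972.67

Pension contribution: $3743.56 × 0.09 = $336.92
Taxable wages = $3743.56 − $336.92 = $3406.64
Federal income tax: $3406.64 × 0.24 = $817.59
State withholding: $3406.64 × 0.06 = $204.40
Local income tax: $3406.64 × 0.03 = $102.20
State unemployment insurance (employee share): $3743.56 × 0.0025 = $9.36
Union dues: $263.51
Employee stock purchase plan: $36.91
Total deductions = $336.92 + $817.59 + $204.40 + $102.20 + $9.36 + $263.51 + $36.91 = $1770.89
Net pay = $3743.56 − $1770.89 = $1972.67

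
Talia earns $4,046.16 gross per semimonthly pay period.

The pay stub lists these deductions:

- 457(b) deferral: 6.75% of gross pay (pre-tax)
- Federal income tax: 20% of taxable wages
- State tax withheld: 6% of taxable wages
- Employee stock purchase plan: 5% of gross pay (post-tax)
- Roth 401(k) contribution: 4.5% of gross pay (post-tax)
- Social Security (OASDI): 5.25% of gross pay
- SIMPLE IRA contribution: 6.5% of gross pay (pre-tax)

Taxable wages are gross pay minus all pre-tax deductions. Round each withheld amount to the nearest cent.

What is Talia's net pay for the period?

$2,000.62

457(b) deferral: $4,046.16 × 0.0675 = $273.12
SIMPLE IRA contribution: $4,046.16 × 0.065 = $263.00
Pre-tax total = $273.12 + $263.00 = $536.12
Taxable wages = $4,046.16 − $536.12 = $3,510.04
Federal income tax: $3,510.04 × 0.2 = $702.01
State tax withheld: $3,510.04 × 0.06 = $210.60
Social Security (OASDI): $4,046.16 × 0.0525 = $212.42
Roth 401(k) contribution: $4,046.16 × 0.045 = $182.08
Employee stock purchase plan: $4,046.16 × 0.05 = $202.31
Total deductions = $273.12 + $263.00 + $702.01 + $210.60 + $212.42 + $182.08 + $202.31 = $2,045.54
Net pay = $4,046.16 − $2,045.54 = $2,000.62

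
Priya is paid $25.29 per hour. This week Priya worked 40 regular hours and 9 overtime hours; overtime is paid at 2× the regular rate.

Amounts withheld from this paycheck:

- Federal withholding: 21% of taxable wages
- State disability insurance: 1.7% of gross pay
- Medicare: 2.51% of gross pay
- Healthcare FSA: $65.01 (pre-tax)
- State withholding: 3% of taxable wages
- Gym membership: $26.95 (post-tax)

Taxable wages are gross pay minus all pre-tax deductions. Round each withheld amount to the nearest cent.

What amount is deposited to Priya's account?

Regular pay: 40 × $25.29 = $1,011.60
Overtime pay: 9 × $25.29 × 2 = $455.22
Gross pay = $1,011.60 + $455.22 = $1,466.82
Healthcare FSA: $65.01
Taxable wages = $1,466.82 − $65.01 = $1,401.81
State withholding: $1,401.81 × 0.03 = $42.05
Federal withholding: $1,401.81 × 0.21 = $294.38
Medicare: $1,466.82 × 0.0251 = $36.82
State disability insurance: $1,466.82 × 0.017 = $24.94
Gym membership: $26.95
Total deductions = $65.01 + $42.05 + $294.38 + $36.82 + $24.94 + $26.95 = $490.15
Net pay = $1,466.82 − $490.15 = $976.67

$976.67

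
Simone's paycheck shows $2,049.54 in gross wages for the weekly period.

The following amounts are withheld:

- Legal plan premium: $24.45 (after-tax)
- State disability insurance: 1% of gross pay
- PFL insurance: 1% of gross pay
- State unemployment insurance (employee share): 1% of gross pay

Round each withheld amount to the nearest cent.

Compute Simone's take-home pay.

$1,963.59

State disability insurance: $2,049.54 × 0.01 = $20.50
State unemployment insurance (employee share): $2,049.54 × 0.01 = $20.50
PFL insurance: $2,049.54 × 0.01 = $20.50
Legal plan premium: $24.45
Total deductions = $20.50 + $20.50 + $20.50 + $24.45 = $85.95
Net pay = $2,049.54 − $85.95 = $1,963.59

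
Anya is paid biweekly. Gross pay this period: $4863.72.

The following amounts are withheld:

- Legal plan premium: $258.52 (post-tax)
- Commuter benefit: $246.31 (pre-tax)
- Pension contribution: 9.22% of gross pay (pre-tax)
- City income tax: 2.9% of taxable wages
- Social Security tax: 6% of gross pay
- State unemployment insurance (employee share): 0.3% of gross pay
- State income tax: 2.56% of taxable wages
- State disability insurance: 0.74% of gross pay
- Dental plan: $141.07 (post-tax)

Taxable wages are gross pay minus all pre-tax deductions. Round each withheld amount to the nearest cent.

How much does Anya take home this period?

Commuter benefit: $246.31
Pension contribution: $4863.72 × 0.0922 = $448.43
Pre-tax total = $246.31 + $448.43 = $694.74
Taxable wages = $4863.72 − $694.74 = $4168.98
City income tax: $4168.98 × 0.029 = $120.90
State income tax: $4168.98 × 0.0256 = $106.73
Social Security tax: $4863.72 × 0.06 = $291.82
State unemployment insurance (employee share): $4863.72 × 0.003 = $14.59
State disability insurance: $4863.72 × 0.0074 = $35.99
Dental plan: $141.07
Legal plan premium: $258.52
Total deductions = $246.31 + $448.43 + $120.90 + $106.73 + $291.82 + $14.59 + $35.99 + $141.07 + $258.52 = $1664.36
Net pay = $4863.72 − $1664.36 = $3199.36

$3199.36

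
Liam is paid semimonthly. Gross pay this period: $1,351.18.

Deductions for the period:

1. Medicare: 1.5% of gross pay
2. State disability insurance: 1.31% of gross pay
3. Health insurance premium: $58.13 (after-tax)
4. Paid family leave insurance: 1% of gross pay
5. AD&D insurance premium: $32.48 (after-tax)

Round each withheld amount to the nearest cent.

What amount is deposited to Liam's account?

$1,209.09

State disability insurance: $1,351.18 × 0.0131 = $17.70
Medicare: $1,351.18 × 0.015 = $20.27
Paid family leave insurance: $1,351.18 × 0.01 = $13.51
Health insurance premium: $58.13
AD&D insurance premium: $32.48
Total deductions = $17.70 + $20.27 + $13.51 + $58.13 + $32.48 = $142.09
Net pay = $1,351.18 − $142.09 = $1,209.09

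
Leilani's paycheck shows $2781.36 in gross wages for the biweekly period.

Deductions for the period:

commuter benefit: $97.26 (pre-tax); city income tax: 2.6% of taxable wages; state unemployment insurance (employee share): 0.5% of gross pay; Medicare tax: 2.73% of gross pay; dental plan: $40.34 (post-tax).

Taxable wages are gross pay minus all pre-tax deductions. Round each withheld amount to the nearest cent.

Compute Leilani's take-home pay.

$2484.13

Commuter benefit: $97.26
Taxable wages = $2781.36 − $97.26 = $2684.10
City income tax: $2684.10 × 0.026 = $69.79
State unemployment insurance (employee share): $2781.36 × 0.005 = $13.91
Medicare tax: $2781.36 × 0.0273 = $75.93
Dental plan: $40.34
Total deductions = $97.26 + $69.79 + $13.91 + $75.93 + $40.34 = $297.23
Net pay = $2781.36 − $297.23 = $2484.13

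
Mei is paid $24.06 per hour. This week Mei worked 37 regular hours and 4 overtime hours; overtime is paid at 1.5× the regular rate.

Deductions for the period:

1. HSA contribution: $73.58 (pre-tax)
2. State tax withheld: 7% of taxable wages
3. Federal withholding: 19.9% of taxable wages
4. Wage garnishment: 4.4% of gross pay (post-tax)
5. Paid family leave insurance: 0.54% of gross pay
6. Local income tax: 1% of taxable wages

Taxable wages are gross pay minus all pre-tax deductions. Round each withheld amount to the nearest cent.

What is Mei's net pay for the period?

Regular pay: 37 × $24.06 = $890.22
Overtime pay: 4 × $24.06 × 1.5 = $144.36
Gross pay = $890.22 + $144.36 = $1,034.58
HSA contribution: $73.58
Taxable wages = $1,034.58 − $73.58 = $961.00
Federal withholding: $961.00 × 0.199 = $191.24
State tax withheld: $961.00 × 0.07 = $67.27
Local income tax: $961.00 × 0.01 = $9.61
Paid family leave insurance: $1,034.58 × 0.0054 = $5.59
Wage garnishment: $1,034.58 × 0.044 = $45.52
Total deductions = $73.58 + $191.24 + $67.27 + $9.61 + $5.59 + $45.52 = $392.81
Net pay = $1,034.58 − $392.81 = $641.77

$641.77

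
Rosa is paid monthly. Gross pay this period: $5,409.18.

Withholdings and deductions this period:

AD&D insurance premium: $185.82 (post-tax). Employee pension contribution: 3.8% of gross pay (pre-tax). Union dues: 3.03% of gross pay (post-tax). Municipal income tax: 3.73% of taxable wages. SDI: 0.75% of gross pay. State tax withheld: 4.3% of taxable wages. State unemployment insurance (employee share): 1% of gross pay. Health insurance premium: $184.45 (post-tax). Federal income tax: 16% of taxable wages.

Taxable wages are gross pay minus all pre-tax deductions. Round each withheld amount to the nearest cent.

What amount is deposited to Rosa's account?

Employee pension contribution: $5,409.18 × 0.038 = $205.55
Taxable wages = $5,409.18 − $205.55 = $5,203.63
Municipal income tax: $5,203.63 × 0.0373 = $194.10
Federal income tax: $5,203.63 × 0.16 = $832.58
State tax withheld: $5,203.63 × 0.043 = $223.76
State unemployment insurance (employee share): $5,409.18 × 0.01 = $54.09
SDI: $5,409.18 × 0.0075 = $40.57
Health insurance premium: $184.45
AD&D insurance premium: $185.82
Union dues: $5,409.18 × 0.0303 = $163.90
Total deductions = $205.55 + $194.10 + $832.58 + $223.76 + $54.09 + $40.57 + $184.45 + $185.82 + $163.90 = $2,084.82
Net pay = $5,409.18 − $2,084.82 = $3,324.36

$3,324.36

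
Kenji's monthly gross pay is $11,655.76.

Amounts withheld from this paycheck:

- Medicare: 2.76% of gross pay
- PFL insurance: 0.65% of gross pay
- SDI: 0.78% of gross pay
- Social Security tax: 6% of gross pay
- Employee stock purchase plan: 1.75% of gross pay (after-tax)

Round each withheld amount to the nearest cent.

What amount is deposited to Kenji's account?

Social Security tax: $11,655.76 × 0.06 = $699.35
PFL insurance: $11,655.76 × 0.0065 = $75.76
Medicare: $11,655.76 × 0.0276 = $321.70
SDI: $11,655.76 × 0.0078 = $90.91
Employee stock purchase plan: $11,655.76 × 0.0175 = $203.98
Total deductions = $699.35 + $75.76 + $321.70 + $90.91 + $203.98 = $1,391.70
Net pay = $11,655.76 − $1,391.70 = $10,264.06

$10,264.06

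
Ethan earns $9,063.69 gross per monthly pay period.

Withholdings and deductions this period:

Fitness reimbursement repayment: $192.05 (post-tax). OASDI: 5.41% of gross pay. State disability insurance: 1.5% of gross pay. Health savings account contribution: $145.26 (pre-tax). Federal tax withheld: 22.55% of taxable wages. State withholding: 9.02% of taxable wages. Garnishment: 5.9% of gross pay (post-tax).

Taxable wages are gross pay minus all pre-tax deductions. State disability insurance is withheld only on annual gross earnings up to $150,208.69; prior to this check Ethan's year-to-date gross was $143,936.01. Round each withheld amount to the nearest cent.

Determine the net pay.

$4,791.63

Health savings account contribution: $145.26
Taxable wages = $9,063.69 − $145.26 = $8,918.43
State withholding: $8,918.43 × 0.0902 = $804.44
Federal tax withheld: $8,918.43 × 0.2255 = $2,011.11
State disability insurance: only $150,208.69 − $143,936.01 = $6,272.68 of this check is subject → $6,272.68 × 0.015 = $94.09
OASDI: $9,063.69 × 0.0541 = $490.35
Garnishment: $9,063.69 × 0.059 = $534.76
Fitness reimbursement repayment: $192.05
Total deductions = $145.26 + $804.44 + $2,011.11 + $94.09 + $490.35 + $534.76 + $192.05 = $4,272.06
Net pay = $9,063.69 − $4,272.06 = $4,791.63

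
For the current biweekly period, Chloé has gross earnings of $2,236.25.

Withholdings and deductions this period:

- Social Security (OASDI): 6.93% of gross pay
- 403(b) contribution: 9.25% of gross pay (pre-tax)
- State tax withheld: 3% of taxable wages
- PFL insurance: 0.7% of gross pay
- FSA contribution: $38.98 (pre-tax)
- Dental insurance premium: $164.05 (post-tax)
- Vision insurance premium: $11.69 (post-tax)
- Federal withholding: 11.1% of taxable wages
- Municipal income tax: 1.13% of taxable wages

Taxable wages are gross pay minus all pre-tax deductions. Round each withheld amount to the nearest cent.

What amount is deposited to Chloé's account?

FSA contribution: $38.98
403(b) contribution: $2,236.25 × 0.0925 = $206.85
Pre-tax total = $38.98 + $206.85 = $245.83
Taxable wages = $2,236.25 − $245.83 = $1,990.42
Federal withholding: $1,990.42 × 0.111 = $220.94
State tax withheld: $1,990.42 × 0.03 = $59.71
Municipal income tax: $1,990.42 × 0.0113 = $22.49
Social Security (OASDI): $2,236.25 × 0.0693 = $154.97
PFL insurance: $2,236.25 × 0.007 = $15.65
Dental insurance premium: $164.05
Vision insurance premium: $11.69
Total deductions = $38.98 + $206.85 + $220.94 + $59.71 + $22.49 + $154.97 + $15.65 + $164.05 + $11.69 = $895.33
Net pay = $2,236.25 − $895.33 = $1,340.92

$1,340.92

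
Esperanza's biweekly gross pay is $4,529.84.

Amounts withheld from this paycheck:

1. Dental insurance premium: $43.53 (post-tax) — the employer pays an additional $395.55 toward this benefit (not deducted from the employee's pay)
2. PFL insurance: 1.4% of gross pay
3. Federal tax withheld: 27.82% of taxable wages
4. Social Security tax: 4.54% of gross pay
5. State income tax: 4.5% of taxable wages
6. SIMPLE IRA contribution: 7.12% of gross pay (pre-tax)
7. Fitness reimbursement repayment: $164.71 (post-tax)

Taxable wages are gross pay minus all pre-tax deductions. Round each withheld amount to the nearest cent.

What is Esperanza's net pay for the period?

$2,370.20

SIMPLE IRA contribution: $4,529.84 × 0.0712 = $322.52
Taxable wages = $4,529.84 − $322.52 = $4,207.32
Federal tax withheld: $4,207.32 × 0.2782 = $1,170.48
State income tax: $4,207.32 × 0.045 = $189.33
Social Security tax: $4,529.84 × 0.0454 = $205.65
PFL insurance: $4,529.84 × 0.014 = $63.42
Fitness reimbursement repayment: $164.71
Dental insurance premium: $43.53
(Employer's $395.55 toward dental insurance premium is not withheld from the employee.)
Total deductions = $322.52 + $1,170.48 + $189.33 + $205.65 + $63.42 + $164.71 + $43.53 = $2,159.64
Net pay = $4,529.84 − $2,159.64 = $2,370.20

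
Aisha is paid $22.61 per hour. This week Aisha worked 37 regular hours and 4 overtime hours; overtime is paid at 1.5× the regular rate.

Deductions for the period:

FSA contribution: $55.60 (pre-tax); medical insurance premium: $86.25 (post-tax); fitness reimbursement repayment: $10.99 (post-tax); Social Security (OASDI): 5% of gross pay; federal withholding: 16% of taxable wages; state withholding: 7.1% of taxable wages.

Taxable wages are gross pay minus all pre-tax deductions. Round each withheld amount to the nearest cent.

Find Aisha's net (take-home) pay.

Regular pay: 37 × $22.61 = $836.57
Overtime pay: 4 × $22.61 × 1.5 = $135.66
Gross pay = $836.57 + $135.66 = $972.23
FSA contribution: $55.60
Taxable wages = $972.23 − $55.60 = $916.63
Federal withholding: $916.63 × 0.16 = $146.66
State withholding: $916.63 × 0.071 = $65.08
Social Security (OASDI): $972.23 × 0.05 = $48.61
Medical insurance premium: $86.25
Fitness reimbursement repayment: $10.99
Total deductions = $55.60 + $146.66 + $65.08 + $48.61 + $86.25 + $10.99 = $413.19
Net pay = $972.23 − $413.19 = $559.04

$559.04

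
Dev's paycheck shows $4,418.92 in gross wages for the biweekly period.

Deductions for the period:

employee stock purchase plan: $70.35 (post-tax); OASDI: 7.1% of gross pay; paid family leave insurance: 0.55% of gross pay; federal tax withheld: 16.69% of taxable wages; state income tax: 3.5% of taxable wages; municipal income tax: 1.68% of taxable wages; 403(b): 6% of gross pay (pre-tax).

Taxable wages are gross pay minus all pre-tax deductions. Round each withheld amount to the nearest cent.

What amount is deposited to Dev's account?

403(b): $4,418.92 × 0.06 = $265.14
Taxable wages = $4,418.92 − $265.14 = $4,153.78
State income tax: $4,153.78 × 0.035 = $145.38
Federal tax withheld: $4,153.78 × 0.1669 = $693.27
Municipal income tax: $4,153.78 × 0.0168 = $69.78
OASDI: $4,418.92 × 0.071 = $313.74
Paid family leave insurance: $4,418.92 × 0.0055 = $24.30
Employee stock purchase plan: $70.35
Total deductions = $265.14 + $145.38 + $693.27 + $69.78 + $313.74 + $24.30 + $70.35 = $1,581.96
Net pay = $4,418.92 − $1,581.96 = $2,836.96

$2,836.96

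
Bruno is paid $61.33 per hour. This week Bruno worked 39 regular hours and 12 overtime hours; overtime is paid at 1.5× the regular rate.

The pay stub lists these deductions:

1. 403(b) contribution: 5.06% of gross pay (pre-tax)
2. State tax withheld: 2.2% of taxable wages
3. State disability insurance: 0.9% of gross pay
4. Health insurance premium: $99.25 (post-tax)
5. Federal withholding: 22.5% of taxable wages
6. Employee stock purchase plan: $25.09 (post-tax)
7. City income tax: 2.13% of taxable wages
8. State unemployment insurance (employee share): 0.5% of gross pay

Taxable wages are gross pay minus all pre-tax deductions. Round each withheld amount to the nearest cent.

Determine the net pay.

Regular pay: 39 × $61.33 = $2,391.87
Overtime pay: 12 × $61.33 × 1.5 = $1,103.94
Gross pay = $2,391.87 + $1,103.94 = $3,495.81
403(b) contribution: $3,495.81 × 0.0506 = $176.89
Taxable wages = $3,495.81 − $176.89 = $3,318.92
Federal withholding: $3,318.92 × 0.225 = $746.76
State tax withheld: $3,318.92 × 0.022 = $73.02
City income tax: $3,318.92 × 0.0213 = $70.69
State disability insurance: $3,495.81 × 0.009 = $31.46
State unemployment insurance (employee share): $3,495.81 × 0.005 = $17.48
Health insurance premium: $99.25
Employee stock purchase plan: $25.09
Total deductions = $176.89 + $746.76 + $73.02 + $70.69 + $31.46 + $17.48 + $99.25 + $25.09 = $1,240.64
Net pay = $3,495.81 − $1,240.64 = $2,255.17

$2,255.17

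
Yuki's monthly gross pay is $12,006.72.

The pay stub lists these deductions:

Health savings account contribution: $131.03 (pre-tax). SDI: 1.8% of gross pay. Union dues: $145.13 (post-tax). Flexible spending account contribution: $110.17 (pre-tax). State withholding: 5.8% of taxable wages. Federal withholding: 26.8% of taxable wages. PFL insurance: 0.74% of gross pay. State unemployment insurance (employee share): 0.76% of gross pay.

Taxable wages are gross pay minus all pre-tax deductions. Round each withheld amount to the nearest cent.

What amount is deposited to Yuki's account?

Health savings account contribution: $131.03
Flexible spending account contribution: $110.17
Pre-tax total = $131.03 + $110.17 = $241.20
Taxable wages = $12,006.72 − $241.20 = $11,765.52
State withholding: $11,765.52 × 0.058 = $682.40
Federal withholding: $11,765.52 × 0.268 = $3,153.16
PFL insurance: $12,006.72 × 0.0074 = $88.85
SDI: $12,006.72 × 0.018 = $216.12
State unemployment insurance (employee share): $12,006.72 × 0.0076 = $91.25
Union dues: $145.13
Total deductions = $131.03 + $110.17 + $682.40 + $3,153.16 + $88.85 + $216.12 + $91.25 + $145.13 = $4,618.11
Net pay = $12,006.72 − $4,618.11 = $7,388.61

$7,388.61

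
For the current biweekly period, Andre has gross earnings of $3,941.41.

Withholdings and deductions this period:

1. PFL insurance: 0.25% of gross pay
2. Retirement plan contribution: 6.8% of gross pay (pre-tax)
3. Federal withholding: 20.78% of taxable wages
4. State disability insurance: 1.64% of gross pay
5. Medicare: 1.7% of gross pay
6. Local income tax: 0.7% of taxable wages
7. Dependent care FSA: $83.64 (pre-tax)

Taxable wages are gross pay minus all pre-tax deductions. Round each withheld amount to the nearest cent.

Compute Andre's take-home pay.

$2,677.18

Retirement plan contribution: $3,941.41 × 0.068 = $268.02
Dependent care FSA: $83.64
Pre-tax total = $268.02 + $83.64 = $351.66
Taxable wages = $3,941.41 − $351.66 = $3,589.75
Local income tax: $3,589.75 × 0.007 = $25.13
Federal withholding: $3,589.75 × 0.2078 = $745.95
State disability insurance: $3,941.41 × 0.0164 = $64.64
Medicare: $3,941.41 × 0.017 = $67.00
PFL insurance: $3,941.41 × 0.0025 = $9.85
Total deductions = $268.02 + $83.64 + $25.13 + $745.95 + $64.64 + $67.00 + $9.85 = $1,264.23
Net pay = $3,941.41 − $1,264.23 = $2,677.18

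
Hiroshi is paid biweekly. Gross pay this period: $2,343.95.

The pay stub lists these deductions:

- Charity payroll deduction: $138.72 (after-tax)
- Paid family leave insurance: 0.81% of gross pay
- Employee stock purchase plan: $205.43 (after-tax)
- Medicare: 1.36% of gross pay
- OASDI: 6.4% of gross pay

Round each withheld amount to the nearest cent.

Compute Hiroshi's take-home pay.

Paid family leave insurance: $2,343.95 × 0.0081 = $18.99
Medicare: $2,343.95 × 0.0136 = $31.88
OASDI: $2,343.95 × 0.064 = $150.01
Employee stock purchase plan: $205.43
Charity payroll deduction: $138.72
Total deductions = $18.99 + $31.88 + $150.01 + $205.43 + $138.72 = $545.03
Net pay = $2,343.95 − $545.03 = $1,798.92

$1,798.92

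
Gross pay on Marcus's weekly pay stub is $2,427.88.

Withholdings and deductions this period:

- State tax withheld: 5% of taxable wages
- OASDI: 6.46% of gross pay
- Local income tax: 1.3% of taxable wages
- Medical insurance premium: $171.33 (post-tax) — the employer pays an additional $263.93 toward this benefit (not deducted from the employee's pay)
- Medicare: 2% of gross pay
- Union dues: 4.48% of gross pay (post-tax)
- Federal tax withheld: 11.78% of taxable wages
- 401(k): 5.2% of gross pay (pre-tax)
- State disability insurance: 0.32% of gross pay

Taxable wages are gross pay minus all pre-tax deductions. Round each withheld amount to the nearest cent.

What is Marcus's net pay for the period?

$1,392.23

401(k): $2,427.88 × 0.052 = $126.25
Taxable wages = $2,427.88 − $126.25 = $2,301.63
Federal tax withheld: $2,301.63 × 0.1178 = $271.13
State tax withheld: $2,301.63 × 0.05 = $115.08
Local income tax: $2,301.63 × 0.013 = $29.92
State disability insurance: $2,427.88 × 0.0032 = $7.77
OASDI: $2,427.88 × 0.0646 = $156.84
Medicare: $2,427.88 × 0.02 = $48.56
Union dues: $2,427.88 × 0.0448 = $108.77
Medical insurance premium: $171.33
(Employer's $263.93 toward medical insurance premium is not withheld from the employee.)
Total deductions = $126.25 + $271.13 + $115.08 + $29.92 + $7.77 + $156.84 + $48.56 + $108.77 + $171.33 = $1,035.65
Net pay = $2,427.88 − $1,035.65 = $1,392.23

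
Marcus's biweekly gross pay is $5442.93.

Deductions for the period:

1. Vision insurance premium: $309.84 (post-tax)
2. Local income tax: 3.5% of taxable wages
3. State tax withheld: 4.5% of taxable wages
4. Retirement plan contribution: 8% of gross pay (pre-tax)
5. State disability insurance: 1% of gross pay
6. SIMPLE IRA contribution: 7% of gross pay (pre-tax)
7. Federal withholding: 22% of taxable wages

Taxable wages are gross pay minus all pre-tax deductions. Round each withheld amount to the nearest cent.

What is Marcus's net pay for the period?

$2874.27

SIMPLE IRA contribution: $5442.93 × 0.07 = $381.01
Retirement plan contribution: $5442.93 × 0.08 = $435.43
Pre-tax total = $381.01 + $435.43 = $816.44
Taxable wages = $5442.93 − $816.44 = $4626.49
State tax withheld: $4626.49 × 0.045 = $208.19
Local income tax: $4626.49 × 0.035 = $161.93
Federal withholding: $4626.49 × 0.22 = $1017.83
State disability insurance: $5442.93 × 0.01 = $54.43
Vision insurance premium: $309.84
Total deductions = $381.01 + $435.43 + $208.19 + $161.93 + $1017.83 + $54.43 + $309.84 = $2568.66
Net pay = $5442.93 − $2568.66 = $2874.27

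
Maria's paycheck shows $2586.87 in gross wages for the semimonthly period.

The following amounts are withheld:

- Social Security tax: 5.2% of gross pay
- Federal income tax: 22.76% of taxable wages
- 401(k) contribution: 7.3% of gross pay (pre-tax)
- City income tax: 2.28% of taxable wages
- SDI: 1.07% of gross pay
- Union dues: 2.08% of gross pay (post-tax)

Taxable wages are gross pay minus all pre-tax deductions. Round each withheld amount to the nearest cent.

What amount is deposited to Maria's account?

401(k) contribution: $2586.87 × 0.073 = $188.84
Taxable wages = $2586.87 − $188.84 = $2398.03
City income tax: $2398.03 × 0.0228 = $54.68
Federal income tax: $2398.03 × 0.2276 = $545.79
Social Security tax: $2586.87 × 0.052 = $134.52
SDI: $2586.87 × 0.0107 = $27.68
Union dues: $2586.87 × 0.0208 = $53.81
Total deductions = $188.84 + $54.68 + $545.79 + $134.52 + $27.68 + $53.81 = $1005.32
Net pay = $2586.87 − $1005.32 = $1581.55

$1581.55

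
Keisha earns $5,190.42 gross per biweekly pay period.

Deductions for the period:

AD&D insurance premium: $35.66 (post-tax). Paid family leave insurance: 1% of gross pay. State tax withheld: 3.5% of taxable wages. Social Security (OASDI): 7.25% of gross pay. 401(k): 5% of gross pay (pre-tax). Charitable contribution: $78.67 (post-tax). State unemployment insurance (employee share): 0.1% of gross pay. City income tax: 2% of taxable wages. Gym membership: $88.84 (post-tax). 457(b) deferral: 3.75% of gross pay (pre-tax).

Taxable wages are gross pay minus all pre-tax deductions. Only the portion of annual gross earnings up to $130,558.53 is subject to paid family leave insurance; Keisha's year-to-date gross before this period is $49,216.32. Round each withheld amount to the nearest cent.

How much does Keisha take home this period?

$3,839.19

457(b) deferral: $5,190.42 × 0.0375 = $194.64
401(k): $5,190.42 × 0.05 = $259.52
Pre-tax total = $194.64 + $259.52 = $454.16
Taxable wages = $5,190.42 − $454.16 = $4,736.26
State tax withheld: $4,736.26 × 0.035 = $165.77
City income tax: $4,736.26 × 0.02 = $94.73
State unemployment insurance (employee share): $5,190.42 × 0.001 = $5.19
Social Security (OASDI): $5,190.42 × 0.0725 = $376.31
Paid family leave insurance: cap not yet reached, full $5,190.42 is subject → $5,190.42 × 0.01 = $51.90
AD&D insurance premium: $35.66
Charitable contribution: $78.67
Gym membership: $88.84
Total deductions = $194.64 + $259.52 + $165.77 + $94.73 + $5.19 + $376.31 + $51.90 + $35.66 + $78.67 + $88.84 = $1,351.23
Net pay = $5,190.42 − $1,351.23 = $3,839.19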